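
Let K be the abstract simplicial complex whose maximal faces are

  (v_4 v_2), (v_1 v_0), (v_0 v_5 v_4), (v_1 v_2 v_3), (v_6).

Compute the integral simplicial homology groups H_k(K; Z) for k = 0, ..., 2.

H_0 ≅ Z^2,  H_1 ≅ Z,  H_2 = 0.

Order the vertices as v_0 < v_1 < v_2 < v_3 < v_4 < v_5 < v_6. Listing each simplex with vertices in this order, K has dimension 2 with simplices:

  0-simplices (7): [v_0], [v_1], [v_2], [v_3], [v_4], [v_5], [v_6]
  1-simplices (8): [v_0,v_1], [v_0,v_4], [v_0,v_5], [v_1,v_2], [v_1,v_3], [v_2,v_3], [v_2,v_4], [v_4,v_5]
  2-simplices (2): [v_0,v_4,v_5], [v_1,v_2,v_3]

giving chain groups C_0 ≅ Z^7, C_1 ≅ Z^8, C_2 ≅ Z^2.

Boundary ∂_1: C_1 → C_0 is given by ∂[p,q] = [q] − [p].
The 7×8 boundary matrix has rank 5 and Smith normal form diag(1,1,1,1,1).

The boundary map ∂_2: C_2 → C_1 acts by ∂[p,q,r] = [q,r] − [p,r] + [p,q]. For instance
  ∂[v_0,v_4,v_5] = [v_4,v_5] − [v_0,v_5] + [v_0,v_4],
  ∂[v_1,v_2,v_3] = [v_2,v_3] − [v_1,v_3] + [v_1,v_2].
The resulting 8×2 matrix has rank 2, and its Smith normal form has invariant factors (1,1).

Computing H_k = (kernel of ∂_k) / (image of ∂_{k+1}):

  H_0: rank C_0 − rank ∂_1 = 7 − 5 = 2, and the invariant factors of ∂_1 are all 1, so H_0 = Z^2.
  H_1: rank ker ∂_1 − rank ∂_2 = (8 − 5) − 2 = 1, and the invariant factors of ∂_2 are all 1, so H_1 = Z.
  H_2: rank ker ∂_2 − rank ∂_3 = (2 − 2) − 0 = 0, and there is no ∂_3, so H_2 = 0.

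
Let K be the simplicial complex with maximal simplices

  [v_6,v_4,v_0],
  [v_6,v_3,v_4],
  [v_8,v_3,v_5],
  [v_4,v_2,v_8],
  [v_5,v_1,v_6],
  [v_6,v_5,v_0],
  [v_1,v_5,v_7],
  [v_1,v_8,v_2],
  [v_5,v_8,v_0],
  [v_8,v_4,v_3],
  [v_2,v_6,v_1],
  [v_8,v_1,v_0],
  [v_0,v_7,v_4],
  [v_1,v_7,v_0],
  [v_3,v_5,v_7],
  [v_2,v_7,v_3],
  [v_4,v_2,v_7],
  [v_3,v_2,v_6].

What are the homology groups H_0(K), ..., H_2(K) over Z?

H_0 = Z,  H_1 = Z ⊕ Z/2Z,  H_2 = 0.

Order the vertices as v_0 < v_1 < v_2 < v_3 < v_4 < v_5 < v_6 < v_7 < v_8. Listing each simplex with vertices in this order, K has dimension 2 with simplices:

  0-simplices (9): [v_0], [v_1], [v_2], [v_3], [v_4], [v_5], [v_6], [v_7], [v_8]
  1-simplices (27): (27 of them)
  2-simplices (18): (18 of them)

so the chain groups are C_0 ≅ Z^9, C_1 ≅ Z^27, C_2 ≅ Z^18.

Boundary ∂_1: C_1 → C_0 is given by ∂[p,q] = [q] − [p].
The 9×27 boundary matrix has rank 8 and Smith normal form diag(1,1,1,1,1,1,1,1).

The boundary map ∂_2: C_2 → C_1 acts by ∂[p,q,r] = [q,r] − [p,r] + [p,q]. For instance
  ∂[v_2,v_4,v_8] = [v_4,v_8] − [v_2,v_8] + [v_2,v_4],
  ∂[v_1,v_5,v_7] = [v_5,v_7] − [v_1,v_7] + [v_1,v_5].
The resulting 27×18 matrix has rank 18, and its Smith normal form has invariant factors (1,1,1,1,1,1,1,1,1,1,1,1,1,1,1,1,1,2).

From H_k ≅ ker(∂_k) / im(∂_{k+1}) we obtain:

  H_0: rank C_0 − rank ∂_1 = 9 − 8 = 1, and the invariant factors of ∂_1 are all 1, so H_0 ≅ Z.
  H_1: rank ker ∂_1 − rank ∂_2 = (27 − 8) − 18 = 1, and ∂_2 has invariant factor 2 > 1, so H_1 ≅ Z ⊕ Z/2Z.
  H_2: rank ker ∂_2 − rank ∂_3 = (18 − 18) − 0 = 0, and there is no ∂_3, so H_2 ≅ 0.

As a check, the Euler characteristic is 9 − 27 + 18 = 0, which agrees with 1 − 1 + 0 = 0.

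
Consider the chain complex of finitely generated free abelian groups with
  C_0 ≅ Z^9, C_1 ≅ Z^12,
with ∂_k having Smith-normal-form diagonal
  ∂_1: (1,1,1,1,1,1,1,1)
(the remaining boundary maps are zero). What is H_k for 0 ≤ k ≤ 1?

H_0: b_0 = 9 − 0 − 8 = 1; torsion from ∂_1 factors > 1: none. So H_0 = Z.
H_1: b_1 = 12 − 8 − 0 = 4; torsion from ∂_2 factors > 1: none. So H_1 = Z^4.

H_0 = Z,  H_1 = Z^4.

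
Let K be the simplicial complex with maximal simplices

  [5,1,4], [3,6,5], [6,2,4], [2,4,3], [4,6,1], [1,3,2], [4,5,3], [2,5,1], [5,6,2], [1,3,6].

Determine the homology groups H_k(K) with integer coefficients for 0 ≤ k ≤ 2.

Order the vertices as 1 < 2 < 3 < 4 < 5 < 6. Listing each simplex with vertices in this order, K has dimension 2 with simplices:

  0-simplices (6): [1], [2], [3], [4], [5], [6]
  1-simplices (15): [1,2], [1,3], [1,4], [1,5], [1,6], [2,3], [2,4], [2,5], [2,6], [3,4], [3,5], [3,6], [4,5], [4,6], [5,6]
  2-simplices (10): [1,2,3], [1,2,5], [1,3,6], [1,4,5], [1,4,6], [2,3,4], [2,4,6], [2,5,6], [3,4,5], [3,5,6]

Hence C_0 ≅ Z^6, C_1 ≅ Z^15, C_2 ≅ Z^10.

Boundary ∂_1: C_1 → C_0 sends each edge [p,q] (with p < q) to q − p. For instance
  ∂[4,6] = [6] − [4].
As a 6×15 matrix over Z this has rank 5, with invariant factors (1,1,1,1,1).

The boundary map ∂_2: C_2 → C_1 acts by ∂[p,q,r] = [q,r] − [p,r] + [p,q]. For instance
  ∂[1,4,5] = [4,5] − [1,5] + [1,4],
  ∂[2,5,6] = [5,6] − [2,6] + [2,5].
This gives a 15×10 integer matrix of rank 10; reducing to Smith normal form yields diagonal entries (1,1,1,1,1,1,1,1,1,2).

Now H_k = ker ∂_k / im ∂_{k+1}, so:

  H_0: rank C_0 − rank ∂_1 = 6 − 5 = 1, and the invariant factors of ∂_1 are all 1, so H_0 = Z.
  H_1: rank ker ∂_1 − rank ∂_2 = (15 − 5) − 10 = 0, and ∂_2 has invariant factor 2 > 1, so H_1 = Z/2Z.
  H_2: rank ker ∂_2 − rank ∂_3 = (10 − 10) − 0 = 0, and there is no ∂_3, so H_2 = 0.

(K is a triangulation of the real projective plane RP^2.)

H_0 ≅ Z,  H_1 ≅ Z/2Z,  H_2 = 0.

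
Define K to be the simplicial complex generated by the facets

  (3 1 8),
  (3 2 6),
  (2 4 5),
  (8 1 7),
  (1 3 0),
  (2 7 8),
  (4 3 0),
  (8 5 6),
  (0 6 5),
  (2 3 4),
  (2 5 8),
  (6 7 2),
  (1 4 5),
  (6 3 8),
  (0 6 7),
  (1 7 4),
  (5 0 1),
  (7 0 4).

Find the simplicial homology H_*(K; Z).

H_0 = Z,  H_1 = Z ⊕ Z/2,  H_2 = 0.

We work with the vertex ordering 0 < 1 < 2 < 3 < 4 < 5 < 6 < 7 < 8. The simplices of K, each written with vertices in increasing order, are:

  0-simplices (9): [0], [1], [2], [3], [4], [5], [6], [7], [8]
  1-simplices (27): (27 of them)
  2-simplices (18): [0,1,3], [0,1,5], [0,3,4], [0,4,7], [0,5,6], [0,6,7], [1,3,8], [1,4,5], [1,4,7], [1,7,8], [2,3,4], [2,3,6], [2,4,5], [2,5,8], [2,6,7], [2,7,8], [3,6,8], [5,6,8]

so the chain groups are C_0 ≅ Z^9, C_1 ≅ Z^27, C_2 ≅ Z^18.

Boundary ∂_1: C_1 → C_0 maps an edge to its endpoints' difference, ∂[p,q] = q − p.
The 9×27 boundary matrix has rank 8 and Smith normal form diag(1,1,1,1,1,1,1,1).

∂_2: C_2 → C_1 acts by ∂[p,q,r] = [q,r] − [p,r] + [p,q]. For instance
  ∂[1,3,8] = [3,8] − [1,8] + [1,3],
  ∂[2,6,7] = [6,7] − [2,7] + [2,6].
The resulting 27×18 matrix has rank 18, and its Smith normal form has invariant factors (1,1,1,1,1,1,1,1,1,1,1,1,1,1,1,1,1,2).

Computing H_k = (kernel of ∂_k) / (image of ∂_{k+1}):

  H_0: rank C_0 − rank ∂_1 = 9 − 8 = 1, and the invariant factors of ∂_1 are all 1, so H_0 ≅ Z.
  H_1: rank ker ∂_1 − rank ∂_2 = (27 − 8) − 18 = 1, and ∂_2 has invariant factor 2 > 1, so H_1 ≅ Z ⊕ Z/2.
  H_2: rank ker ∂_2 − rank ∂_3 = (18 − 18) − 0 = 0, and there is no ∂_3, so H_2 ≅ 0.

As a check, the Euler characteristic is 9 − 27 + 18 = 0, which agrees with 1 − 1 + 0 = 0.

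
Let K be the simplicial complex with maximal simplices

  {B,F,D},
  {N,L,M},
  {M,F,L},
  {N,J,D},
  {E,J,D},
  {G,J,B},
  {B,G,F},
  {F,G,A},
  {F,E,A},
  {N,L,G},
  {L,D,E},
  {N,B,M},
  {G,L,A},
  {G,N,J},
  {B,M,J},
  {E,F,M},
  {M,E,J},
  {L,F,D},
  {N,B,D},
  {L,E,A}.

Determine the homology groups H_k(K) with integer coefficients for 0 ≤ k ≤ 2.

H_0 ≅ Z,  H_1 ≅ Z × Z/2,  H_2 = 0.

Order the vertices as A < B < D < E < F < G < J < L < M < N. Listing each simplex with vertices in this order, K has dimension 2 with simplices:

  0-simplices (10): A, B, D, E, F, G, J, L, M, N
  1-simplices (30): AE, AF, AG, AL, BD, BF, BG, BJ, BM, BN, DE, DF, DJ, DL, DN, EF, EJ, EL, EM, FG, FL, FM, GJ, GL, GN, JM, JN, LM, LN, MN
  2-simplices (20): AEF, AEL, AFG, AGL, BDF, BDN, BFG, BGJ, BJM, BMN, DEJ, DEL, DFL, DJN, EFM, EJM, FLM, GJN, GLN, LMN

giving chain groups C_0 ≅ Z^10, C_1 ≅ Z^30, C_2 ≅ Z^20.

∂_1: C_1 → C_0 is given by ∂[p,q] = [q] − [p].
The resulting 10×30 matrix has rank 9, and its Smith normal form has invariant factors (1,1,1,1,1,1,1,1,1).

The boundary map ∂_2: C_2 → C_1 maps a triangle to the signed sum of its edges. For instance
  ∂DEJ = EJ − DJ + DE,
  ∂DFL = FL − DL + DF.
The resulting 30×20 matrix has rank 20, and its Smith normal form has invariant factors (1,1,1,1,1,1,1,1,1,1,1,1,1,1,1,1,1,1,1,2).

Computing H_k = (kernel of ∂_k) / (image of ∂_{k+1}):

  H_0: rank C_0 − rank ∂_1 = 10 − 9 = 1, and the invariant factors of ∂_1 are all 1, so H_0 ≅ Z.
  H_1: rank ker ∂_1 − rank ∂_2 = (30 − 9) − 20 = 1, and ∂_2 has invariant factor 2 > 1, so H_1 ≅ Z × Z/2.
  H_2: rank ker ∂_2 − rank ∂_3 = (20 − 20) − 0 = 0, and there is no ∂_3, so H_2 ≅ 0.

As a check, the Euler characteristic is 10 − 30 + 20 = 0, which agrees with 1 − 1 + 0 = 0.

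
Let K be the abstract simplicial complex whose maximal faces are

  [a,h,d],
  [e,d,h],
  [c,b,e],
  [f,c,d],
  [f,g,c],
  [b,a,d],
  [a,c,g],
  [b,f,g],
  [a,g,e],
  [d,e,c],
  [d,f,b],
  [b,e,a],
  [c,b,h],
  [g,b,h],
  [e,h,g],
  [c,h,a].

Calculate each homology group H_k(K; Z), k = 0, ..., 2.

Order the vertices as a < b < c < d < e < f < g < h. Listing each simplex with vertices in this order, K has dimension 2 with simplices:

  0-simplices (8): a, b, c, d, e, f, g, h
  1-simplices (24): ab, ac, ad, ae, ag, ah, bc, bd, be, bf, bg, bh, cd, ce, cf, cg, ch, de, df, dh, eg, eh, fg, gh
  2-simplices (16): abd, abe, acg, ach, adh, aeg, bce, bch, bdf, bfg, bgh, cde, cdf, cfg, deh, egh

giving chain groups C_0 ≅ Z^8, C_1 ≅ Z^24, C_2 ≅ Z^16.

Boundary ∂_1: C_1 → C_0 maps an edge to its endpoints' difference, ∂[p,q] = q − p. For instance
  ∂ag = g − a.
The resulting 8×24 matrix has rank 7, and its Smith normal form has invariant factors (1,1,1,1,1,1,1).

Boundary ∂_2: C_2 → C_1 sends each 2-simplex [p,q,r] to [q,r] − [p,r] + [p,q]. For instance
  ∂abe = be − ae + ab,
  ∂bch = ch − bh + bc.
The 24×16 boundary matrix has rank 15 and Smith normal form diag(1,1,1,1,1,1,1,1,1,1,1,1,1,1,1).

From H_k ≅ ker(∂_k) / im(∂_{k+1}) we obtain:

  H_0: rank C_0 − rank ∂_1 = 8 − 7 = 1, and the invariant factors of ∂_1 are all 1, so H_0 = Z.
  H_1: rank ker ∂_1 − rank ∂_2 = (24 − 7) − 15 = 2, and the invariant factors of ∂_2 are all 1, so H_1 = Z^2.
  H_2: rank ker ∂_2 − rank ∂_3 = (16 − 15) − 0 = 1, and there is no ∂_3, so H_2 = Z.

H_0 = Z,  H_1 = Z^2,  H_2 = Z.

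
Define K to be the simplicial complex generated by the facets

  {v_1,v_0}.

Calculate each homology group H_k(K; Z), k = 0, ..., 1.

Fix the vertex order v_0 < v_1 and write every simplex with vertices in increasing order. Then dim K = 1 and the simplices of K are:

  0-simplices (2): [v_0], [v_1]
  1-simplices (1): [v_0,v_1]

so the chain groups are C_0 ≅ Z^2, C_1 ≅ Z^1.

∂_1: C_1 → C_0 maps an edge to its endpoints' difference, ∂[p,q] = q − p.
This gives a 2×1 integer matrix of rank 1; reducing to Smith normal form yields diagonal entries (1).

Now H_k = ker ∂_k / im ∂_{k+1}, so:

  H_0: rank C_0 − rank ∂_1 = 2 − 1 = 1, and the invariant factors of ∂_1 are all 1, so H_0 = Z.
  H_1: rank ker ∂_1 − rank ∂_2 = (1 − 1) − 0 = 0, and there is no ∂_2, so H_1 = 0.

H_0 ≅ Z,  H_1 = 0.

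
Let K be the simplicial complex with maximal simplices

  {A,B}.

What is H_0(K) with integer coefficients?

We work with the vertex ordering A < B. The simplices of K, each written with vertices in increasing order, are:

  0-simplices (2): A, B
  1-simplices (1): AB

giving chain groups C_0 ≅ Z^2, C_1 ≅ Z^1.

The boundary map ∂_1: C_1 → C_0 sends each edge [p,q] (with p < q) to q − p.
This gives a 2×1 integer matrix of rank 1; reducing to Smith normal form yields diagonal entries (1).

From H_k ≅ ker(∂_k) / im(∂_{k+1}) we obtain:

  H_0: rank C_0 − rank ∂_1 = 2 − 1 = 1, and the invariant factors of ∂_1 are all 1, so H_0 ≅ Z.

H_0 = Z.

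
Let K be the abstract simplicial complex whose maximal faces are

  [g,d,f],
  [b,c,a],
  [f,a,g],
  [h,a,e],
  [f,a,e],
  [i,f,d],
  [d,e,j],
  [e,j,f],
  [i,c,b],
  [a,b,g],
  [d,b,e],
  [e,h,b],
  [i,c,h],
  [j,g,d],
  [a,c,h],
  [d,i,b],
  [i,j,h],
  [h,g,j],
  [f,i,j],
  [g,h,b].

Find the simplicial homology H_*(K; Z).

H_0 ≅ Z,  H_1 ≅ Z ⊕ Z/2,  H_2 = 0.

Fix the vertex order a < b < c < d < e < f < g < h < i < j and write every simplex with vertices in increasing order. Then dim K = 2 and the simplices of K are:

  0-simplices (10): a, b, c, d, e, f, g, h, i, j
  1-simplices (30): ab, ac, ae, af, ag, ah, bc, bd, be, bg, bh, bi, ch, ci, de, df, dg, di, dj, ef, eh, ej, fg, fi, fj, gh, gj, hi, hj, ij
  2-simplices (20): abc, abg, ach, aef, aeh, afg, bci, bde, bdi, beh, bgh, chi, dej, dfg, dfi, dgj, efj, fij, ghj, hij

giving chain groups C_0 ≅ Z^10, C_1 ≅ Z^30, C_2 ≅ Z^20.

Boundary ∂_1: C_1 → C_0 maps an edge to its endpoints' difference, ∂[p,q] = q − p. For instance
  ∂fg = g − f.
This gives a 10×30 integer matrix of rank 9; reducing to Smith normal form yields diagonal entries (1,1,1,1,1,1,1,1,1).

Boundary ∂_2: C_2 → C_1 acts by ∂[p,q,r] = [q,r] − [p,r] + [p,q]. For instance
  ∂aeh = eh − ah + ae,
  ∂afg = fg − ag + af.
The resulting 30×20 matrix has rank 20, and its Smith normal form has invariant factors (1,1,1,1,1,1,1,1,1,1,1,1,1,1,1,1,1,1,1,2).

Computing H_k = (kernel of ∂_k) / (image of ∂_{k+1}):

  H_0: rank C_0 − rank ∂_1 = 10 − 9 = 1, and the invariant factors of ∂_1 are all 1, so H_0 ≅ Z.
  H_1: rank ker ∂_1 − rank ∂_2 = (30 − 9) − 20 = 1, and ∂_2 has invariant factor 2 > 1, so H_1 ≅ Z ⊕ Z/2.
  H_2: rank ker ∂_2 − rank ∂_3 = (20 − 20) − 0 = 0, and there is no ∂_3, so H_2 ≅ 0.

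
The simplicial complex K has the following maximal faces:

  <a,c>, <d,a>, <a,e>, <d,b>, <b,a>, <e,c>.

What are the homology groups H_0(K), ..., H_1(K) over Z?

H_0 ≅ Z,  H_1 ≅ Z^2.

Take the total order a < b < c < d < e on the vertex set. Then K (dimension 1) consists of the simplices:

  0-simplices (5): a, b, c, d, e
  1-simplices (6): ab, ac, ad, ae, bd, ce

giving chain groups C_0 ≅ Z^5, C_1 ≅ Z^6.

The boundary map ∂_1: C_1 → C_0 sends each edge [p,q] (with p < q) to q − p.
As a 5×6 matrix over Z this has rank 4, with invariant factors (1,1,1,1).

Reading off H_k = ker ∂_k / im ∂_{k+1}:

  H_0: rank C_0 − rank ∂_1 = 5 − 4 = 1, and the invariant factors of ∂_1 are all 1, so H_0 ≅ Z.
  H_1: rank ker ∂_1 − rank ∂_2 = (6 − 4) − 0 = 2, and there is no ∂_2, so H_1 ≅ Z^2.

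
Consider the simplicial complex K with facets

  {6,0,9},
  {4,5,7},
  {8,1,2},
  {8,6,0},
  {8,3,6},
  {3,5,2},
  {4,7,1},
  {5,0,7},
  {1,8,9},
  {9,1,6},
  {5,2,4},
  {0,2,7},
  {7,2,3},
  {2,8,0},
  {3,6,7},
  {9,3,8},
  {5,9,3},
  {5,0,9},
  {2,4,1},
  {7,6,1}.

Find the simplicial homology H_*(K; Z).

Order the vertices as 0 < 1 < 2 < 3 < 4 < 5 < 6 < 7 < 8 < 9. Listing each simplex with vertices in this order, K has dimension 2 with simplices:

  0-simplices (10): [0], [1], [2], [3], [4], [5], [6], [7], [8], [9]
  1-simplices (30): (30 of them)
  2-simplices (20): (20 of them)

Hence C_0 ≅ Z^10, C_1 ≅ Z^30, C_2 ≅ Z^20.

The boundary map ∂_1: C_1 → C_0 is given by ∂[p,q] = [q] − [p].
This gives a 10×30 integer matrix of rank 9; reducing to Smith normal form yields diagonal entries (1,1,1,1,1,1,1,1,1).

The boundary map ∂_2: C_2 → C_1 maps a triangle to the signed sum of its edges. For instance
  ∂[0,2,7] = [2,7] − [0,7] + [0,2],
  ∂[1,2,8] = [2,8] − [1,8] + [1,2].
The resulting 30×20 matrix has rank 20, and its Smith normal form has invariant factors (1,1,1,1,1,1,1,1,1,1,1,1,1,1,1,1,1,1,1,2).

Reading off H_k = ker ∂_k / im ∂_{k+1}:

  H_0: rank C_0 − rank ∂_1 = 10 − 9 = 1, and the invariant factors of ∂_1 are all 1, so H_0 = Z.
  H_1: rank ker ∂_1 − rank ∂_2 = (30 − 9) − 20 = 1, and ∂_2 has invariant factor 2 > 1, so H_1 = Z ⊕ Z/2.
  H_2: rank ker ∂_2 − rank ∂_3 = (20 − 20) − 0 = 0, and there is no ∂_3, so H_2 = 0.

(K is a triangulation of the Klein bottle.)

H_0 ≅ Z,  H_1 ≅ Z ⊕ Z/2,  H_2 = 0.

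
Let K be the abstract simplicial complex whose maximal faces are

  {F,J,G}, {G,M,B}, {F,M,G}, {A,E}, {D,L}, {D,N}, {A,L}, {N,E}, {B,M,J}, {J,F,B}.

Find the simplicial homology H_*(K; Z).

We work with the vertex ordering A < B < D < E < F < G < J < L < M < N. The simplices of K, each written with vertices in increasing order, are:

  0-simplices (10): A, B, D, E, F, G, J, L, M, N
  1-simplices (15): AE, AL, BF, BG, BJ, BM, DL, DN, EN, FG, FJ, FM, GJ, GM, JM
  2-simplices (5): BFJ, BGM, BJM, FGJ, FGM

giving chain groups C_0 ≅ Z^10, C_1 ≅ Z^15, C_2 ≅ Z^5.

Boundary ∂_1: C_1 → C_0 sends each edge [p,q] (with p < q) to q − p. For instance
  ∂AL = L − A.
The resulting 10×15 matrix has rank 8, and its Smith normal form has invariant factors (1,1,1,1,1,1,1,1).

Boundary ∂_2: C_2 → C_1 maps a triangle to the signed sum of its edges. For instance
  ∂BJM = JM − BM + BJ,
  ∂BFJ = FJ − BJ + BF.
The resulting 15×5 matrix has rank 5, and its Smith normal form has invariant factors (1,1,1,1,1).

Now H_k = ker ∂_k / im ∂_{k+1}, so:

  H_0: rank C_0 − rank ∂_1 = 10 − 8 = 2, and the invariant factors of ∂_1 are all 1, so H_0 ≅ Z^2.
  H_1: rank ker ∂_1 − rank ∂_2 = (15 − 8) − 5 = 2, and the invariant factors of ∂_2 are all 1, so H_1 ≅ Z^2.
  H_2: rank ker ∂_2 − rank ∂_3 = (5 − 5) − 0 = 0, and there is no ∂_3, so H_2 ≅ 0.

H_0 = Z^2,  H_1 = Z^2,  H_2 = 0.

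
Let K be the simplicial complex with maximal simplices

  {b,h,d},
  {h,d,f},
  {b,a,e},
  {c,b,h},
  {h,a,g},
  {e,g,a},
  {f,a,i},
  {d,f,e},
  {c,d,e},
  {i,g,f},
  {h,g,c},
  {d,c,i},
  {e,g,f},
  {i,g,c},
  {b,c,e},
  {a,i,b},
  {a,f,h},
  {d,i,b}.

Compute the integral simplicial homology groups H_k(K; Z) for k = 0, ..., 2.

H_0 ≅ Z,  H_1 ≅ Z × Z/2,  H_2 = 0.

Take the total order a < b < c < d < e < f < g < h < i on the vertex set. Then K (dimension 2) consists of the simplices:

  0-simplices (9): a, b, c, d, e, f, g, h, i
  1-simplices (27): ab, ae, af, ag, ah, ai, bc, bd, be, bh, bi, cd, ce, cg, ch, ci, de, df, dh, di, ef, eg, fg, fh, fi, gh, gi
  2-simplices (18): abe, abi, aeg, afh, afi, agh, bce, bch, bdh, bdi, cde, cdi, cgh, cgi, def, dfh, efg, fgi

giving chain groups C_0 ≅ Z^9, C_1 ≅ Z^27, C_2 ≅ Z^18.

The boundary map ∂_1: C_1 → C_0 maps an edge to its endpoints' difference, ∂[p,q] = q − p.
The 9×27 boundary matrix has rank 8 and Smith normal form diag(1,1,1,1,1,1,1,1).

∂_2: C_2 → C_1 sends each 2-simplex [p,q,r] to [q,r] − [p,r] + [p,q]. For instance
  ∂abe = be − ae + ab,
  ∂cgh = gh − ch + cg.
As a 27×18 matrix over Z this has rank 18, with invariant factors (1,1,1,1,1,1,1,1,1,1,1,1,1,1,1,1,1,2).

Computing H_k = (kernel of ∂_k) / (image of ∂_{k+1}):

  H_0: rank C_0 − rank ∂_1 = 9 − 8 = 1, and the invariant factors of ∂_1 are all 1, so H_0 ≅ Z.
  H_1: rank ker ∂_1 − rank ∂_2 = (27 − 8) − 18 = 1, and ∂_2 has invariant factor 2 > 1, so H_1 ≅ Z × Z/2.
  H_2: rank ker ∂_2 − rank ∂_3 = (18 − 18) − 0 = 0, and there is no ∂_3, so H_2 ≅ 0.

(K is a triangulation of the Klein bottle.)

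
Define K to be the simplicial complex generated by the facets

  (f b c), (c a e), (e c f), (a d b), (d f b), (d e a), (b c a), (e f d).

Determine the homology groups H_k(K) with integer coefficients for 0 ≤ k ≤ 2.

K has 6 vertices, 12 edges, 8 triangles.
rank ∂_0 = 0, rank ∂_1 = 5 ⇒ b_0 = 6 − 0 − 5 = 1; all invariant factors of ∂_1 are 1 so no torsion. So H_0 ≅ Z.
rank ∂_1 = 5, rank ∂_2 = 7 ⇒ b_1 = 12 − 5 − 7 = 0; all invariant factors of ∂_2 are 1 so no torsion. So H_1 ≅ 0.
rank ∂_2 = 7, rank ∂_3 = 0 ⇒ b_2 = 8 − 7 − 0 = 1. So H_2 ≅ Z.

H_0 ≅ Z,  H_1 = 0,  H_2 ≅ Z.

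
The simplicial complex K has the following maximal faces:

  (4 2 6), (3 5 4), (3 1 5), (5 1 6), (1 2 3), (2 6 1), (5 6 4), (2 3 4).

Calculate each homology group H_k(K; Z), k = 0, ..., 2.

H_0 ≅ Z,  H_1 = 0,  H_2 ≅ Z.

Take the total order 1 < 2 < 3 < 4 < 5 < 6 on the vertex set. Then K (dimension 2) consists of the simplices:

  0-simplices (6): [1], [2], [3], [4], [5], [6]
  1-simplices (12): [1,2], [1,3], [1,5], [1,6], [2,3], [2,4], [2,6], [3,4], [3,5], [4,5], [4,6], [5,6]
  2-simplices (8): [1,2,3], [1,2,6], [1,3,5], [1,5,6], [2,3,4], [2,4,6], [3,4,5], [4,5,6]

giving chain groups C_0 ≅ Z^6, C_1 ≅ Z^12, C_2 ≅ Z^8.

The boundary map ∂_1: C_1 → C_0 maps an edge to its endpoints' difference, ∂[p,q] = q − p.
As a 6×12 matrix over Z this has rank 5, with invariant factors (1,1,1,1,1).

∂_2: C_2 → C_1 sends each 2-simplex [p,q,r] to [q,r] − [p,r] + [p,q]. For instance
  ∂[2,3,4] = [3,4] − [2,4] + [2,3],
  ∂[3,4,5] = [4,5] − [3,5] + [3,4].
This gives a 12×8 integer matrix of rank 7; reducing to Smith normal form yields diagonal entries (1,1,1,1,1,1,1).

Computing H_k = (kernel of ∂_k) / (image of ∂_{k+1}):

  H_0: rank C_0 − rank ∂_1 = 6 − 5 = 1, and the invariant factors of ∂_1 are all 1, so H_0 = Z.
  H_1: rank ker ∂_1 − rank ∂_2 = (12 − 5) − 7 = 0, and the invariant factors of ∂_2 are all 1, so H_1 = 0.
  H_2: rank ker ∂_2 − rank ∂_3 = (8 − 7) − 0 = 1, and there is no ∂_3, so H_2 = Z.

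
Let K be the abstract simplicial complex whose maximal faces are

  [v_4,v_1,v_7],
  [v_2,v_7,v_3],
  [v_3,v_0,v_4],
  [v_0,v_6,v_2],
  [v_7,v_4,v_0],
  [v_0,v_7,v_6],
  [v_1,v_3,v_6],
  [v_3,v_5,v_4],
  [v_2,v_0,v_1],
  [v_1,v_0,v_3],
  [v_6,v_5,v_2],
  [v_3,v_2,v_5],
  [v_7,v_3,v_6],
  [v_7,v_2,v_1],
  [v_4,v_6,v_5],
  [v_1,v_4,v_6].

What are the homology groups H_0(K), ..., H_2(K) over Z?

Take the total order v_0 < v_1 < v_2 < v_3 < v_4 < v_5 < v_6 < v_7 on the vertex set. Then K (dimension 2) consists of the simplices:

  0-simplices (8): [v_0], [v_1], [v_2], [v_3], [v_4], [v_5], [v_6], [v_7]
  1-simplices (24): (24 of them)
  2-simplices (16): (16 of them)

giving chain groups C_0 ≅ Z^8, C_1 ≅ Z^24, C_2 ≅ Z^16.

The boundary map ∂_1: C_1 → C_0 is given by ∂[p,q] = [q] − [p]. For instance
  ∂[v_4,v_6] = [v_6] − [v_4].
As a 8×24 matrix over Z this has rank 7, with invariant factors (1,1,1,1,1,1,1).

∂_2: C_2 → C_1 acts by ∂[p,q,r] = [q,r] − [p,r] + [p,q]. For instance
  ∂[v_0,v_1,v_3] = [v_1,v_3] − [v_0,v_3] + [v_0,v_1],
  ∂[v_2,v_3,v_5] = [v_3,v_5] − [v_2,v_5] + [v_2,v_3].
The 24×16 boundary matrix has rank 15 and Smith normal form diag(1,1,1,1,1,1,1,1,1,1,1,1,1,1,1).

Computing H_k = (kernel of ∂_k) / (image of ∂_{k+1}):

  H_0: rank C_0 − rank ∂_1 = 8 − 7 = 1, and the invariant factors of ∂_1 are all 1, so H_0 = Z.
  H_1: rank ker ∂_1 − rank ∂_2 = (24 − 7) − 15 = 2, and the invariant factors of ∂_2 are all 1, so H_1 = Z^2.
  H_2: rank ker ∂_2 − rank ∂_3 = (16 − 15) − 0 = 1, and there is no ∂_3, so H_2 = Z.

(K is a triangulation of the torus T^2.)

H_0 = Z,  H_1 = Z^2,  H_2 = Z.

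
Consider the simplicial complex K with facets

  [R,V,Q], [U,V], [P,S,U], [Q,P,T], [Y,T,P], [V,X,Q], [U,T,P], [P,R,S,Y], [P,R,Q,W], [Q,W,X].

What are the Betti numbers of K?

Take the total order P < Q < R < S < T < U < V < W < X < Y on the vertex set. Then K (dimension 3) consists of the simplices:

  0-simplices (10): P, Q, R, S, T, U, V, W, X, Y
  1-simplices (23): PQ, PR, PS, PT, PU, PW, PY, QR, QT, QV, QW, QX, RS, RV, RW, RY, SU, SY, TU, TY, UV, VX, WX
  2-simplices (15): PQR, PQT, PQW, PRS, PRW, PRY, PSU, PSY, PTU, PTY, QRV, QRW, QVX, QWX, RSY
  3-simplices (2): PQRW, PRSY

Hence C_0 ≅ Z^10, C_1 ≅ Z^23, C_2 ≅ Z^15, C_3 ≅ Z^2.

The boundary map ∂_1: C_1 → C_0 sends each edge [p,q] (with p < q) to q − p. For instance
  ∂SU = U − S.
The resulting 10×23 matrix has rank 9, and its Smith normal form has invariant factors (1,1,1,1,1,1,1,1,1).

∂_2: C_2 → C_1 sends each 2-simplex [p,q,r] to [q,r] − [p,r] + [p,q]. For instance
  ∂PRY = RY − PY + PR,
  ∂PQT = QT − PT + PQ.
This gives a 23×15 integer matrix of rank 13; reducing to Smith normal form yields diagonal entries (1,1,1,1,1,1,1,1,1,1,1,1,1).

The boundary map ∂_3: C_3 → C_2 sends each 3-simplex σ to the alternating sum Σ_i (−1)^i (σ with its i-th vertex removed). For instance
  ∂PRSY = RSY − PSY + PRY − PRS,
  ∂PQRW = QRW − PRW + PQW − PQR.
The 15×2 boundary matrix has rank 2 and Smith normal form diag(1,1).

Now H_k = ker ∂_k / im ∂_{k+1}, so:

  H_0: rank C_0 − rank ∂_1 = 10 − 9 = 1, and the invariant factors of ∂_1 are all 1, so H_0 = Z.
  H_1: rank ker ∂_1 − rank ∂_2 = (23 − 9) − 13 = 1, and the invariant factors of ∂_2 are all 1, so H_1 = Z.
  H_2: rank ker ∂_2 − rank ∂_3 = (15 − 13) − 2 = 0, and the invariant factors of ∂_3 are all 1, so H_2 = 0.
  H_3: rank ker ∂_3 − rank ∂_4 = (2 − 2) − 0 = 0, and there is no ∂_4, so H_3 = 0.

As a check, the Euler characteristic is 10 − 23 + 15 − 2 = 0, which agrees with 1 − 1 + 0 − 0 = 0.

Hence the Betti numbers are b_0 = 1, b_1 = 1, b_2 = 0, b_3 = 0.

b_0 = 1, b_1 = 1, b_2 = 0, b_3 = 0.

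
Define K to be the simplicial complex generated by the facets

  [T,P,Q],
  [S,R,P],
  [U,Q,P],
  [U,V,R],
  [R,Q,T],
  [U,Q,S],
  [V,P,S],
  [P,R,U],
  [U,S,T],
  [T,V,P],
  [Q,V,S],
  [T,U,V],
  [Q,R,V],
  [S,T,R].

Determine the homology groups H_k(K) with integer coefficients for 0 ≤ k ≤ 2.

H_0 ≅ Z,  H_1 ≅ Z^2,  H_2 ≅ Z.

Order the vertices as P < Q < R < S < T < U < V. Listing each simplex with vertices in this order, K has dimension 2 with simplices:

  0-simplices (7): P, Q, R, S, T, U, V
  1-simplices (21): PQ, PR, PS, PT, PU, PV, QR, QS, QT, QU, QV, RS, RT, RU, RV, ST, SU, SV, TU, TV, UV
  2-simplices (14): PQT, PQU, PRS, PRU, PSV, PTV, QRT, QRV, QSU, QSV, RST, RUV, STU, TUV

giving chain groups C_0 ≅ Z^7, C_1 ≅ Z^21, C_2 ≅ Z^14.

∂_1: C_1 → C_0 maps an edge to its endpoints' difference, ∂[p,q] = q − p.
The resulting 7×21 matrix has rank 6, and its Smith normal form has invariant factors (1,1,1,1,1,1).

Boundary ∂_2: C_2 → C_1 maps a triangle to the signed sum of its edges. For instance
  ∂STU = TU − SU + ST,
  ∂QSU = SU − QU + QS.
As a 21×14 matrix over Z this has rank 13, with invariant factors (1,1,1,1,1,1,1,1,1,1,1,1,1).

Reading off H_k = ker ∂_k / im ∂_{k+1}:

  H_0: rank C_0 − rank ∂_1 = 7 − 6 = 1, and the invariant factors of ∂_1 are all 1, so H_0 = Z.
  H_1: rank ker ∂_1 − rank ∂_2 = (21 − 6) − 13 = 2, and the invariant factors of ∂_2 are all 1, so H_1 = Z^2.
  H_2: rank ker ∂_2 − rank ∂_3 = (14 − 13) − 0 = 1, and there is no ∂_3, so H_2 = Z.

As a check, the Euler characteristic is 7 − 21 + 14 = 0, which agrees with 1 − 2 + 1 = 0.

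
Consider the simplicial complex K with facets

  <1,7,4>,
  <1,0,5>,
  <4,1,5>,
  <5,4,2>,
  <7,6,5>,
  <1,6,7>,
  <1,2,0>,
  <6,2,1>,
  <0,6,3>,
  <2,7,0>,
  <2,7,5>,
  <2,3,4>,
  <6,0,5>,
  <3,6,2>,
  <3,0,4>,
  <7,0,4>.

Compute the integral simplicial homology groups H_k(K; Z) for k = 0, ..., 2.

H_0 = Z,  H_1 = Z^2,  H_2 = Z.

Order the vertices as 0 < 1 < 2 < 3 < 4 < 5 < 6 < 7. Listing each simplex with vertices in this order, K has dimension 2 with simplices:

  0-simplices (8): [0], [1], [2], [3], [4], [5], [6], [7]
  1-simplices (24): (24 of them)
  2-simplices (16): [0,1,2], [0,1,5], [0,2,7], [0,3,4], [0,3,6], [0,4,7], [0,5,6], [1,2,6], [1,4,5], [1,4,7], [1,6,7], [2,3,4], [2,3,6], [2,4,5], [2,5,7], [5,6,7]

so the chain groups are C_0 ≅ Z^8, C_1 ≅ Z^24, C_2 ≅ Z^16.

∂_1: C_1 → C_0 maps an edge to its endpoints' difference, ∂[p,q] = q − p.
As a 8×24 matrix over Z this has rank 7, with invariant factors (1,1,1,1,1,1,1).

Boundary ∂_2: C_2 → C_1 sends each 2-simplex [p,q,r] to [q,r] − [p,r] + [p,q]. For instance
  ∂[1,4,7] = [4,7] − [1,7] + [1,4],
  ∂[2,3,6] = [3,6] − [2,6] + [2,3].
As a 24×16 matrix over Z this has rank 15, with invariant factors (1,1,1,1,1,1,1,1,1,1,1,1,1,1,1).

Now H_k = ker ∂_k / im ∂_{k+1}, so:

  H_0: rank C_0 − rank ∂_1 = 8 − 7 = 1, and the invariant factors of ∂_1 are all 1, so H_0 = Z.
  H_1: rank ker ∂_1 − rank ∂_2 = (24 − 7) − 15 = 2, and the invariant factors of ∂_2 are all 1, so H_1 = Z^2.
  H_2: rank ker ∂_2 − rank ∂_3 = (16 − 15) − 0 = 1, and there is no ∂_3, so H_2 = Z.

(K is a triangulation of the torus T^2.)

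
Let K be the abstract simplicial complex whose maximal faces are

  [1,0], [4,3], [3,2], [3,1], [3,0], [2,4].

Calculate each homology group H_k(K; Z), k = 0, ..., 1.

H_0 ≅ Z,  H_1 ≅ Z^2.

Order the vertices as 0 < 1 < 2 < 3 < 4. Listing each simplex with vertices in this order, K has dimension 1 with simplices:

  0-simplices (5): [0], [1], [2], [3], [4]
  1-simplices (6): [0,1], [0,3], [1,3], [2,3], [2,4], [3,4]

Hence C_0 ≅ Z^5, C_1 ≅ Z^6.

The boundary map ∂_1: C_1 → C_0 sends each edge [p,q] (with p < q) to q − p. For instance
  ∂[0,1] = [1] − [0].
As a 5×6 matrix over Z this has rank 4, with invariant factors (1,1,1,1).

From H_k ≅ ker(∂_k) / im(∂_{k+1}) we obtain:

  H_0: rank C_0 − rank ∂_1 = 5 − 4 = 1, and the invariant factors of ∂_1 are all 1, so H_0 = Z.
  H_1: rank ker ∂_1 − rank ∂_2 = (6 − 4) − 0 = 2, and there is no ∂_2, so H_1 = Z^2.

As a check, the Euler characteristic is 5 − 6 = -1, which agrees with 1 − 2 = -1.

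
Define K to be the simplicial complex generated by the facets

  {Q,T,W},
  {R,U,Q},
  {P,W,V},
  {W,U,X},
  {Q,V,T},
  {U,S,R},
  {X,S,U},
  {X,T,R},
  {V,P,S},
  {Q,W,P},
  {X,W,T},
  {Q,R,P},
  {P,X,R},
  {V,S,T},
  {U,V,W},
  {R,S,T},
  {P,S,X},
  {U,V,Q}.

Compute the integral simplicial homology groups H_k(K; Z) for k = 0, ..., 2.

Take the total order P < Q < R < S < T < U < V < W < X on the vertex set. Then K (dimension 2) consists of the simplices:

  0-simplices (9): P, Q, R, S, T, U, V, W, X
  1-simplices (27): PQ, PR, PS, PV, PW, PX, QR, QT, QU, QV, QW, RS, RT, RU, RX, ST, SU, SV, SX, TV, TW, TX, UV, UW, UX, VW, WX
  2-simplices (18): PQR, PQW, PRX, PSV, PSX, PVW, QRU, QTV, QTW, QUV, RST, RSU, RTX, STV, SUX, TWX, UVW, UWX

so the chain groups are C_0 ≅ Z^9, C_1 ≅ Z^27, C_2 ≅ Z^18.

∂_1: C_1 → C_0 sends each edge [p,q] (with p < q) to q − p. For instance
  ∂VW = W − V.
As a 9×27 matrix over Z this has rank 8, with invariant factors (1,1,1,1,1,1,1,1).

The boundary map ∂_2: C_2 → C_1 maps a triangle to the signed sum of its edges. For instance
  ∂TWX = WX − TX + TW,
  ∂STV = TV − SV + ST.
The resulting 27×18 matrix has rank 18, and its Smith normal form has invariant factors (1,1,1,1,1,1,1,1,1,1,1,1,1,1,1,1,1,2).

Now H_k = ker ∂_k / im ∂_{k+1}, so:

  H_0: rank C_0 − rank ∂_1 = 9 − 8 = 1, and the invariant factors of ∂_1 are all 1, so H_0 ≅ Z.
  H_1: rank ker ∂_1 − rank ∂_2 = (27 − 8) − 18 = 1, and ∂_2 has invariant factor 2 > 1, so H_1 ≅ Z ⊕ Z/2.
  H_2: rank ker ∂_2 − rank ∂_3 = (18 − 18) − 0 = 0, and there is no ∂_3, so H_2 ≅ 0.

H_0 = Z,  H_1 = Z ⊕ Z/2,  H_2 = 0.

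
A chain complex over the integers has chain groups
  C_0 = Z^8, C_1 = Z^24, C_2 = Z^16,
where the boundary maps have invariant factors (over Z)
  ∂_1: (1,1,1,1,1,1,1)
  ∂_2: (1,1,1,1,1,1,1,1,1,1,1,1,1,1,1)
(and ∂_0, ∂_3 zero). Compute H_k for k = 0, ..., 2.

H_0: b_0 = 8 − 0 − 7 = 1; torsion from ∂_1 factors > 1: none. So H_0 ≅ Z.
H_1: b_1 = 24 − 7 − 15 = 2; torsion from ∂_2 factors > 1: none. So H_1 ≅ Z^2.
H_2: b_2 = 16 − 15 − 0 = 1; torsion from ∂_3 factors > 1: none. So H_2 ≅ Z.

H_0 ≅ Z,  H_1 ≅ Z^2,  H_2 ≅ Z.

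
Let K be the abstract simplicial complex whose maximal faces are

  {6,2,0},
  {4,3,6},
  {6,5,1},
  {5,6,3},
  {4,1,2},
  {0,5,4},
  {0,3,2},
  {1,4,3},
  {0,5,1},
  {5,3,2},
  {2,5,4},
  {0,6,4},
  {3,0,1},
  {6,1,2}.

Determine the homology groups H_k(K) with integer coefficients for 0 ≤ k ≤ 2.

Take the total order 0 < 1 < 2 < 3 < 4 < 5 < 6 on the vertex set. Then K (dimension 2) consists of the simplices:

  0-simplices (7): [0], [1], [2], [3], [4], [5], [6]
  1-simplices (21): [0,1], [0,2], [0,3], [0,4], [0,5], [0,6], [1,2], [1,3], [1,4], [1,5], [1,6], [2,3], [2,4], [2,5], [2,6], [3,4], [3,5], [3,6], [4,5], [4,6], [5,6]
  2-simplices (14): [0,1,3], [0,1,5], [0,2,3], [0,2,6], [0,4,5], [0,4,6], [1,2,4], [1,2,6], [1,3,4], [1,5,6], [2,3,5], [2,4,5], [3,4,6], [3,5,6]

so the chain groups are C_0 ≅ Z^7, C_1 ≅ Z^21, C_2 ≅ Z^14.

∂_1: C_1 → C_0 maps an edge to its endpoints' difference, ∂[p,q] = q − p.
The resulting 7×21 matrix has rank 6, and its Smith normal form has invariant factors (1,1,1,1,1,1).

∂_2: C_2 → C_1 acts by ∂[p,q,r] = [q,r] − [p,r] + [p,q]. For instance
  ∂[2,4,5] = [4,5] − [2,5] + [2,4],
  ∂[0,2,3] = [2,3] − [0,3] + [0,2].
The 21×14 boundary matrix has rank 13 and Smith normal form diag(1,1,1,1,1,1,1,1,1,1,1,1,1).

From H_k ≅ ker(∂_k) / im(∂_{k+1}) we obtain:

  H_0: rank C_0 − rank ∂_1 = 7 − 6 = 1, and the invariant factors of ∂_1 are all 1, so H_0 = Z.
  H_1: rank ker ∂_1 − rank ∂_2 = (21 − 6) − 13 = 2, and the invariant factors of ∂_2 are all 1, so H_1 = Z^2.
  H_2: rank ker ∂_2 − rank ∂_3 = (14 − 13) − 0 = 1, and there is no ∂_3, so H_2 = Z.

H_0 = Z,  H_1 = Z^2,  H_2 = Z.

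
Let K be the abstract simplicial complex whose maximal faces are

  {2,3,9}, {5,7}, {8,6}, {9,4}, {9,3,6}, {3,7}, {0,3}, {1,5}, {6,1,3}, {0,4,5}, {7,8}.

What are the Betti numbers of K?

Order the vertices as 0 < 1 < 2 < 3 < 4 < 5 < 6 < 7 < 8 < 9. Listing each simplex with vertices in this order, K has dimension 2 with simplices:

  0-simplices (10): [0], [1], [2], [3], [4], [5], [6], [7], [8], [9]
  1-simplices (17): [0,3], [0,4], [0,5], [1,3], [1,5], [1,6], [2,3], [2,9], [3,6], [3,7], [3,9], [4,5], [4,9], [5,7], [6,8], [6,9], [7,8]
  2-simplices (4): [0,4,5], [1,3,6], [2,3,9], [3,6,9]

giving chain groups C_0 ≅ Z^10, C_1 ≅ Z^17, C_2 ≅ Z^4.

Boundary ∂_1: C_1 → C_0 sends each edge [p,q] (with p < q) to q − p. For instance
  ∂[0,5] = [5] − [0].
The resulting 10×17 matrix has rank 9, and its Smith normal form has invariant factors (1,1,1,1,1,1,1,1,1).

∂_2: C_2 → C_1 sends each 2-simplex [p,q,r] to [q,r] − [p,r] + [p,q]. For instance
  ∂[3,6,9] = [6,9] − [3,9] + [3,6],
  ∂[1,3,6] = [3,6] − [1,6] + [1,3].
The 17×4 boundary matrix has rank 4 and Smith normal form diag(1,1,1,1).

Reading off H_k = ker ∂_k / im ∂_{k+1}:

  H_0: rank C_0 − rank ∂_1 = 10 − 9 = 1, and the invariant factors of ∂_1 are all 1, so H_0 = Z.
  H_1: rank ker ∂_1 − rank ∂_2 = (17 − 9) − 4 = 4, and the invariant factors of ∂_2 are all 1, so H_1 = Z^4.
  H_2: rank ker ∂_2 − rank ∂_3 = (4 − 4) − 0 = 0, and there is no ∂_3, so H_2 = 0.

As a check, the Euler characteristic is 10 − 17 + 4 = -3, which agrees with 1 − 4 + 0 = -3.

Hence the Betti numbers are b_0 = 1, b_1 = 4, b_2 = 0.

b_0 = 1, b_1 = 4, b_2 = 0.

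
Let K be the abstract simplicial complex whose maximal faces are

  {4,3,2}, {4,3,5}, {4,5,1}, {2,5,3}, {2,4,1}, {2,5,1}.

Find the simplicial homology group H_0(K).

H_0 = Z.

Take the total order 1 < 2 < 3 < 4 < 5 on the vertex set. Then K (dimension 2) consists of the simplices:

  0-simplices (5): [1], [2], [3], [4], [5]
  1-simplices (9): [1,2], [1,4], [1,5], [2,3], [2,4], [2,5], [3,4], [3,5], [4,5]
  2-simplices (6): [1,2,4], [1,2,5], [1,4,5], [2,3,4], [2,3,5], [3,4,5]

so the chain groups are C_0 ≅ Z^5, C_1 ≅ Z^9, C_2 ≅ Z^6.

The boundary map ∂_1: C_1 → C_0 sends each edge [p,q] (with p < q) to q − p.
As a 5×9 matrix over Z this has rank 4, with invariant factors (1,1,1,1).

Boundary ∂_2: C_2 → C_1 maps a triangle to the signed sum of its edges. For instance
  ∂[1,4,5] = [4,5] − [1,5] + [1,4],
  ∂[1,2,5] = [2,5] − [1,5] + [1,2].
The resulting 9×6 matrix has rank 5, and its Smith normal form has invariant factors (1,1,1,1,1).

From H_k ≅ ker(∂_k) / im(∂_{k+1}) we obtain:

  H_0: rank C_0 − rank ∂_1 = 5 − 4 = 1, and the invariant factors of ∂_1 are all 1, so H_0 = Z.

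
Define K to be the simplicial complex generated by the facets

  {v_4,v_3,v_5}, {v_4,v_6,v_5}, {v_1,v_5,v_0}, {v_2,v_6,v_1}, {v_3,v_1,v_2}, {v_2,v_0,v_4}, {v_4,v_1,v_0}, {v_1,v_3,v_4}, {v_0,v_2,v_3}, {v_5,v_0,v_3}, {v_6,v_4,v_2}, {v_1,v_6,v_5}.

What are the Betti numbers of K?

We work with the vertex ordering v_0 < v_1 < v_2 < v_3 < v_4 < v_5 < v_6. The simplices of K, each written with vertices in increasing order, are:

  0-simplices (7): [v_0], [v_1], [v_2], [v_3], [v_4], [v_5], [v_6]
  1-simplices (18): (18 of them)
  2-simplices (12): (12 of them)

giving chain groups C_0 ≅ Z^7, C_1 ≅ Z^18, C_2 ≅ Z^12.

∂_1: C_1 → C_0 sends each edge [p,q] (with p < q) to q − p. For instance
  ∂[v_0,v_2] = [v_2] − [v_0].
As a 7×18 matrix over Z this has rank 6, with invariant factors (1,1,1,1,1,1).

Boundary ∂_2: C_2 → C_1 maps a triangle to the signed sum of its edges. For instance
  ∂[v_1,v_5,v_6] = [v_5,v_6] − [v_1,v_6] + [v_1,v_5],
  ∂[v_0,v_1,v_4] = [v_1,v_4] − [v_0,v_4] + [v_0,v_1].
As a 18×12 matrix over Z this has rank 12, with invariant factors (1,1,1,1,1,1,1,1,1,1,1,2).

From H_k ≅ ker(∂_k) / im(∂_{k+1}) we obtain:

  H_0: rank C_0 − rank ∂_1 = 7 − 6 = 1, and the invariant factors of ∂_1 are all 1, so H_0 = Z.
  H_1: rank ker ∂_1 − rank ∂_2 = (18 − 6) − 12 = 0, and ∂_2 has invariant factor 2 > 1, so H_1 = Z/2.
  H_2: rank ker ∂_2 − rank ∂_3 = (12 − 12) − 0 = 0, and there is no ∂_3, so H_2 = 0.

Hence the Betti numbers are b_0 = 1, b_1 = 0, b_2 = 0.

b_0 = 1, b_1 = 0, b_2 = 0.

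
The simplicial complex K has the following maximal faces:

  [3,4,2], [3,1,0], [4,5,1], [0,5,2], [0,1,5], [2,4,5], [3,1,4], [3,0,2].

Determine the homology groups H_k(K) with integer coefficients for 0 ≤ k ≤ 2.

Take the total order 0 < 1 < 2 < 3 < 4 < 5 on the vertex set. Then K (dimension 2) consists of the simplices:

  0-simplices (6): [0], [1], [2], [3], [4], [5]
  1-simplices (12): [0,1], [0,2], [0,3], [0,5], [1,3], [1,4], [1,5], [2,3], [2,4], [2,5], [3,4], [4,5]
  2-simplices (8): [0,1,3], [0,1,5], [0,2,3], [0,2,5], [1,3,4], [1,4,5], [2,3,4], [2,4,5]

giving chain groups C_0 ≅ Z^6, C_1 ≅ Z^12, C_2 ≅ Z^8.

Boundary ∂_1: C_1 → C_0 maps an edge to its endpoints' difference, ∂[p,q] = q − p. For instance
  ∂[1,5] = [5] − [1].
As a 6×12 matrix over Z this has rank 5, with invariant factors (1,1,1,1,1).

Boundary ∂_2: C_2 → C_1 acts by ∂[p,q,r] = [q,r] − [p,r] + [p,q]. For instance
  ∂[1,3,4] = [3,4] − [1,4] + [1,3],
  ∂[0,2,5] = [2,5] − [0,5] + [0,2].
As a 12×8 matrix over Z this has rank 7, with invariant factors (1,1,1,1,1,1,1).

Computing H_k = (kernel of ∂_k) / (image of ∂_{k+1}):

  H_0: rank C_0 − rank ∂_1 = 6 − 5 = 1, and the invariant factors of ∂_1 are all 1, so H_0 = Z.
  H_1: rank ker ∂_1 − rank ∂_2 = (12 − 5) − 7 = 0, and the invariant factors of ∂_2 are all 1, so H_1 = 0.
  H_2: rank ker ∂_2 − rank ∂_3 = (8 − 7) − 0 = 1, and there is no ∂_3, so H_2 = Z.

As a check, the Euler characteristic is 6 − 12 + 8 = 2, which agrees with 1 − 0 + 1 = 2.
(K is a triangulation of the 2-sphere S^2.)

H_0 = Z,  H_1 = 0,  H_2 = Z.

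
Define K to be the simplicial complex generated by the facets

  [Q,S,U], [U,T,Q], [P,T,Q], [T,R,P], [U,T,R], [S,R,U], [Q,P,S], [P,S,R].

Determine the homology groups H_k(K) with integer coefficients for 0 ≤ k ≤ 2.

Fix the vertex order P < Q < R < S < T < U and write every simplex with vertices in increasing order. Then dim K = 2 and the simplices of K are:

  0-simplices (6): P, Q, R, S, T, U
  1-simplices (12): PQ, PR, PS, PT, QS, QT, QU, RS, RT, RU, SU, TU
  2-simplices (8): PQS, PQT, PRS, PRT, QSU, QTU, RSU, RTU

Hence C_0 ≅ Z^6, C_1 ≅ Z^12, C_2 ≅ Z^8.

∂_1: C_1 → C_0 sends each edge [p,q] (with p < q) to q − p. For instance
  ∂SU = U − S.
The resulting 6×12 matrix has rank 5, and its Smith normal form has invariant factors (1,1,1,1,1).

∂_2: C_2 → C_1 acts by ∂[p,q,r] = [q,r] − [p,r] + [p,q]. For instance
  ∂PRT = RT − PT + PR,
  ∂PQT = QT − PT + PQ.
The resulting 12×8 matrix has rank 7, and its Smith normal form has invariant factors (1,1,1,1,1,1,1).

Reading off H_k = ker ∂_k / im ∂_{k+1}:

  H_0: rank C_0 − rank ∂_1 = 6 − 5 = 1, and the invariant factors of ∂_1 are all 1, so H_0 = Z.
  H_1: rank ker ∂_1 − rank ∂_2 = (12 − 5) − 7 = 0, and the invariant factors of ∂_2 are all 1, so H_1 = 0.
  H_2: rank ker ∂_2 − rank ∂_3 = (8 − 7) − 0 = 1, and there is no ∂_3, so H_2 = Z.

As a check, the Euler characteristic is 6 − 12 + 8 = 2, which agrees with 1 − 0 + 1 = 2.
(K is a triangulation of the 2-sphere S^2.)

H_0 ≅ Z,  H_1 = 0,  H_2 ≅ Z.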